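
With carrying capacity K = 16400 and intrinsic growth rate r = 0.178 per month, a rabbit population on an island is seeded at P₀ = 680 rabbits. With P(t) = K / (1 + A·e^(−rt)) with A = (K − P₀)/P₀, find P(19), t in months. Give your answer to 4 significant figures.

≈ 9,185 rabbits

A = (16400 − 680)/680 = 23.11765
P(19) = 16400 / (1 + 23.11765·e^(−0.178·19)) = 16400 / (1 + 23.11765·0.033979)
= 16400 / 1.78552 ≈ 9184.98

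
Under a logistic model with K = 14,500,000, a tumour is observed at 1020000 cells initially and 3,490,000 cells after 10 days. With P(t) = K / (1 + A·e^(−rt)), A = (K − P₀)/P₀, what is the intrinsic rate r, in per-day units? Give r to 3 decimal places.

A = (14500000 − 1020000)/1020000 = 13.21569
3490000 = 14500000/(1 + 13.21569·e^(−r·10)) → e^(−10r) = (4.15473 − 1)/13.21569 = 0.238711
r = −ln(0.238711)/10 = 1.4325/10

r ≈ 0.143 per day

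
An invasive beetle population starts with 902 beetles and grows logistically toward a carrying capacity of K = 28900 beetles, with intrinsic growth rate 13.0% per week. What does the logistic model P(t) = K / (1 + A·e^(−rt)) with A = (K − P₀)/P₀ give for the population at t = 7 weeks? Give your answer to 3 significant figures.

A = (28900 − 902)/902 = 31.03991
P(7) = 28900 / (1 + 31.03991·e^(−0.13·7)) = 28900 / (1 + 31.03991·0.402524)
= 28900 / 13.49432 ≈ 2141.64

≈ 2,140 beetles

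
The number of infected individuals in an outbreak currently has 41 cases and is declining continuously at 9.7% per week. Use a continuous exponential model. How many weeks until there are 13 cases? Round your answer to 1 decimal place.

t ≈ 11.8 weeks

13 = 41 · e^(-0.097·t)
t = ln(13/41) / -0.097 = ln(0.31707) / -0.097 = -1.14862 / -0.097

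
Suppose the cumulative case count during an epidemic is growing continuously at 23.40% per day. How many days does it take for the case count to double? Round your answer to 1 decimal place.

doubling time = ln(2) / |r| = 0.69315 / 0.234

doubling time ≈ 3.0 days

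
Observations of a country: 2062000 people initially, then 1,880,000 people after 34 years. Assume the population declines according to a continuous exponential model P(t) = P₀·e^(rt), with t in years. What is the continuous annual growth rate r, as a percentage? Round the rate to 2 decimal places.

1880000 = 2062000 · e^(r·34)
e^(34r) = 1880000/2062000 = 0.91174
r = ln(0.91174) / 34 = -0.0924 / 34

r ≈ -0.27% per year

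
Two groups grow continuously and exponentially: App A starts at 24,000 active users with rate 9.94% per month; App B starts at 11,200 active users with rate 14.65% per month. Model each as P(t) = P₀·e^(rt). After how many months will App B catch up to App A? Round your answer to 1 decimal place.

24000·e^(0.0994t) = 11200·e^(0.1465t)
24000/11200 = e^((0.1465 − 0.0994)t) → ln(2.14286) = 0.0471·t
t = 0.76214 / 0.0471

t ≈ 16.2 months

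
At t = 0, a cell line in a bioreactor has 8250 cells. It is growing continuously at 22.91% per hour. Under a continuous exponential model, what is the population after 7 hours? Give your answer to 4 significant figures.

≈ 41,010 cells

P(7) = 8250 · e^(0.2291·7) = 8250 · e^(1.6037)
= 8250 · 4.97139 ≈ 41013.99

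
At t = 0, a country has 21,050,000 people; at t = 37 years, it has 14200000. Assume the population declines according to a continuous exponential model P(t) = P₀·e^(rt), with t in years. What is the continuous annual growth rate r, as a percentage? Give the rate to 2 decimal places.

r ≈ -1.06% per year

14200000 = 21050000 · e^(r·37)
e^(37r) = 14200000/21050000 = 0.67458
r = ln(0.67458) / 37 = -0.39366 / 37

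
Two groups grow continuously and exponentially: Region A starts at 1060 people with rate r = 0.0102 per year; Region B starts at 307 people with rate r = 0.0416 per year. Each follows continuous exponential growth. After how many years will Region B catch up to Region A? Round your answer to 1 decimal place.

t ≈ 39.5 years

1060·e^(0.0102t) = 307·e^(0.0416t)
1060/307 = e^((0.0416 − 0.0102)t) → ln(3.45277) = 0.0314·t
t = 1.23918 / 0.0314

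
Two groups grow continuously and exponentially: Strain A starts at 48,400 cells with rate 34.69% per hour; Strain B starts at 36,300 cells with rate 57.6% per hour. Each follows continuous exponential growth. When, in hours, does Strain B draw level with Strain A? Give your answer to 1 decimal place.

t ≈ 1.3 hours

48400·e^(0.3469t) = 36300·e^(0.576t)
48400/36300 = e^((0.576 − 0.3469)t) → ln(1.33333) = 0.2291·t
t = 0.28768 / 0.2291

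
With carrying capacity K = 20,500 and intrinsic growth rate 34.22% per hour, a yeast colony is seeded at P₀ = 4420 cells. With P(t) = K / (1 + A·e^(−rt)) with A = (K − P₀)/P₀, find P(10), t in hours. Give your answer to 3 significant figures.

≈ 18,300 cells

A = (20500 − 4420)/4420 = 3.63801
P(10) = 20500 / (1 + 3.63801·e^(−0.3422·10)) = 20500 / (1 + 3.63801·0.032647)
= 20500 / 1.11877 ≈ 18323.69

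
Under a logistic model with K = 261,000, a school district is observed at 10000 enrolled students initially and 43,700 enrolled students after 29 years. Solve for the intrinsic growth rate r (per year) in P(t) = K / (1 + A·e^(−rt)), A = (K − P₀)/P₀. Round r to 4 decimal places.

r ≈ 0.0558 per year

A = (261000 − 10000)/10000 = 25.1
43700 = 261000/(1 + 25.1·e^(−r·29)) → e^(−29r) = (5.97254 − 1)/25.1 = 0.198109
r = −ln(0.198109)/29 = 1.61894/29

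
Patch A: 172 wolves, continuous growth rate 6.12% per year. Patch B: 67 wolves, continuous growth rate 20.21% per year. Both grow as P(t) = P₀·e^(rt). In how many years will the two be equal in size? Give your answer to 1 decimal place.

172·e^(0.0612t) = 67·e^(0.2021t)
172/67 = e^((0.2021 − 0.0612)t) → ln(2.56716) = 0.1409·t
t = 0.9428 / 0.1409

t ≈ 6.7 years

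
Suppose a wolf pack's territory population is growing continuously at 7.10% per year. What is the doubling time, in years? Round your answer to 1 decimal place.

doubling time = ln(2) / |r| = 0.69315 / 0.071

doubling time ≈ 9.8 years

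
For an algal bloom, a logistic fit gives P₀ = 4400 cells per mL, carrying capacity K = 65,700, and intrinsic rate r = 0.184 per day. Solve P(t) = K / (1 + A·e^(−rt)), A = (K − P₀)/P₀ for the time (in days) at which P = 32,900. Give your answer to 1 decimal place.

t ≈ 14.3 days

A = (65700 − 4400)/4400 = 13.93182
32900 = 65700/(1 + 13.93182·e^(−0.184t)) → 1 + 13.93182·e^(−0.184t) = 1.99696
e^(−0.184t) = 0.07156 → t = ln(13.97429)/0.184 = 2.63722/0.184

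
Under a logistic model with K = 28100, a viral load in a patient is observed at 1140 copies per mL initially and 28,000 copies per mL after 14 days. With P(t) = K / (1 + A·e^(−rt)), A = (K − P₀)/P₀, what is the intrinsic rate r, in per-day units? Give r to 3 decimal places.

r ≈ 0.628 per day

A = (28100 − 1140)/1140 = 23.64912
28000 = 28100/(1 + 23.64912·e^(−r·14)) → e^(−14r) = (1.00357 − 1)/23.64912 = 0.000151
r = −ln(0.000151)/14 = 8.79812/14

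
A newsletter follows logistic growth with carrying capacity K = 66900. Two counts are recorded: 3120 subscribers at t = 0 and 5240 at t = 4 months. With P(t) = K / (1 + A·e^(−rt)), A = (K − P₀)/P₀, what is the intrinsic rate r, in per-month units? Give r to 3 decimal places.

A = (66900 − 3120)/3120 = 20.44231
5240 = 66900/(1 + 20.44231·e^(−r·4)) → e^(−4r) = (12.76718 − 1)/20.44231 = 0.575629
r = −ln(0.575629)/4 = 0.55229/4

r ≈ 0.138 per month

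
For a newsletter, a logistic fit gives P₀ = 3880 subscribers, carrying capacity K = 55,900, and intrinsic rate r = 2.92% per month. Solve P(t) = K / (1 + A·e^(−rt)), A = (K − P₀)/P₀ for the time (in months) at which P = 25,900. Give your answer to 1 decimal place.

A = (55900 − 3880)/3880 = 13.40722
25900 = 55900/(1 + 13.40722·e^(−0.0292t)) → 1 + 13.40722·e^(−0.0292t) = 2.1583
e^(−0.0292t) = 0.086394 → t = ln(11.5749)/0.0292 = 2.44884/0.0292

t ≈ 83.9 months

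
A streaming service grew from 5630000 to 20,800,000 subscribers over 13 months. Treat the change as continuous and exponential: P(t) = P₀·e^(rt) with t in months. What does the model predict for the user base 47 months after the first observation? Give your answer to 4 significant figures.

≈ 634,500,000 subscribers

r = ln(20800000/5630000) / 13 ≈ 0.100526 per month
P(47) = 5630000 · e^(0.100526·47) = 5630000 · 112.70142 ≈ 634509010.41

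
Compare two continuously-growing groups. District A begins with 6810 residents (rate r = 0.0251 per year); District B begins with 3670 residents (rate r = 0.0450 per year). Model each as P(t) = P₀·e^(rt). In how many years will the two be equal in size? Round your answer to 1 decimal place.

t ≈ 31.1 years

6810·e^(0.0251t) = 3670·e^(0.045t)
6810/3670 = e^((0.045 − 0.0251)t) → ln(1.85559) = 0.0199·t
t = 0.6182 / 0.0199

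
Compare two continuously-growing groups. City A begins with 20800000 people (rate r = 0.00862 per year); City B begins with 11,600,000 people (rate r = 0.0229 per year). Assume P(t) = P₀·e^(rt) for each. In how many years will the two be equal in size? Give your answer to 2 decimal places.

t ≈ 40.89 years

20800000·e^(0.00862t) = 11600000·e^(0.0229t)
20800000/11600000 = e^((0.0229 − 0.00862)t) → ln(1.7931) = 0.01428·t
t = 0.58395 / 0.01428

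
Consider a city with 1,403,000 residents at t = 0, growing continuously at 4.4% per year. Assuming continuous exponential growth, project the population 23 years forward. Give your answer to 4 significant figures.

P(23) = 1403000 · e^(0.044·23) = 1403000 · e^(1.012)
= 1403000 · 2.7511 ≈ 3859790.09

≈ 3,860,000 residents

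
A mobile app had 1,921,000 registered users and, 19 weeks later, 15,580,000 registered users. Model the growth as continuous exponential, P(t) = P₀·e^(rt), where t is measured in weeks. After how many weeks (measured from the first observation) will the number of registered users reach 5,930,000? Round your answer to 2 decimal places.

r = ln(15580000/1921000) / 19 ≈ 0.110165 per week
t = ln(5930000/1921000) / r = 1.12718 / 0.110165 ≈ 10.232

t ≈ 10.23 weeks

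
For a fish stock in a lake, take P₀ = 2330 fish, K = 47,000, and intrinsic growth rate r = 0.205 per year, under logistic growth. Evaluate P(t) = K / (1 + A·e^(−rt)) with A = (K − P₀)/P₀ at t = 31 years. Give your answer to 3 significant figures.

≈ 45,500 fish

A = (47000 − 2330)/2330 = 19.17167
P(31) = 47000 / (1 + 19.17167·e^(−0.205·31)) = 47000 / (1 + 19.17167·0.001738)
= 47000 / 1.03332 ≈ 45484.41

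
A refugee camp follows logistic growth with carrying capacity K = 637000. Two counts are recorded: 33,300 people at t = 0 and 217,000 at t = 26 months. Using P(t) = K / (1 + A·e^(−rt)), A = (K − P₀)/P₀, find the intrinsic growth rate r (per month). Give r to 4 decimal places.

A = (637000 − 33300)/33300 = 18.12913
217000 = 637000/(1 + 18.12913·e^(−r·26)) → e^(−26r) = (2.93548 − 1)/18.12913 = 0.106761
r = −ln(0.106761)/26 = 2.23716/26

r ≈ 0.0860 per month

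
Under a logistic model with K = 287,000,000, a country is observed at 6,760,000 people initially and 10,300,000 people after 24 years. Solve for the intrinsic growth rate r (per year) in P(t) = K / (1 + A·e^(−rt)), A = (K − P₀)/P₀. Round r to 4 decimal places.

A = (287000000 − 6760000)/6760000 = 41.45562
10300000 = 287000000/(1 + 41.45562·e^(−r·24)) → e^(−24r) = (27.86408 − 1)/41.45562 = 0.64802
r = −ln(0.64802)/24 = 0.43383/24

r ≈ 0.0181 per year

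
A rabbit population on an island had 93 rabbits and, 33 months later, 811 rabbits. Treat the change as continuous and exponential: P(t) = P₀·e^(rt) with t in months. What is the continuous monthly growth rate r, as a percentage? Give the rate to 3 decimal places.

r ≈ 6.563% per month

811 = 93 · e^(r·33)
e^(33r) = 811/93 = 8.72043
r = ln(8.72043) / 33 = 2.16567 / 33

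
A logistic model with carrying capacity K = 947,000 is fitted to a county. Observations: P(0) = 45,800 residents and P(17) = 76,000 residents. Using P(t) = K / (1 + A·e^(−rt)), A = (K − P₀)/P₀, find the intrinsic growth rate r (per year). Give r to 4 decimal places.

A = (947000 − 45800)/45800 = 19.67686
76000 = 947000/(1 + 19.67686·e^(−r·17)) → e^(−17r) = (12.46053 − 1)/19.67686 = 0.582437
r = −ln(0.582437)/17 = 0.54053/17

r ≈ 0.0318 per year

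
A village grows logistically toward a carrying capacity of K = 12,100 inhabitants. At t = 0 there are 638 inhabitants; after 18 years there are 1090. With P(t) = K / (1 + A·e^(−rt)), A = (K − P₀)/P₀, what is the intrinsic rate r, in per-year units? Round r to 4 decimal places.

r ≈ 0.0320 per year

A = (12100 − 638)/638 = 17.96552
1090 = 12100/(1 + 17.96552·e^(−r·18)) → e^(−18r) = (11.10092 − 1)/17.96552 = 0.562239
r = −ln(0.562239)/18 = 0.57583/18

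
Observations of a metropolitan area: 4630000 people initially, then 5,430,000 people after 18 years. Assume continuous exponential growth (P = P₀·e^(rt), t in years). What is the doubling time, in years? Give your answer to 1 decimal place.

r = ln(5430000/4630000) / 18 = ln(1.17279) / 18 ≈ 0.008855 per year
doubling time = ln 2 / |r| = 0.69315 / 0.008855

doubling time ≈ 78.3 years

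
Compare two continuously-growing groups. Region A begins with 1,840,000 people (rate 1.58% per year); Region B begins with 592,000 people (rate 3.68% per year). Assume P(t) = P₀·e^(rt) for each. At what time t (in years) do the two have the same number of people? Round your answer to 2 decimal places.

1840000·e^(0.0158t) = 592000·e^(0.0368t)
1840000/592000 = e^((0.0368 − 0.0158)t) → ln(3.10811) = 0.021·t
t = 1.13401 / 0.021

t ≈ 54.00 years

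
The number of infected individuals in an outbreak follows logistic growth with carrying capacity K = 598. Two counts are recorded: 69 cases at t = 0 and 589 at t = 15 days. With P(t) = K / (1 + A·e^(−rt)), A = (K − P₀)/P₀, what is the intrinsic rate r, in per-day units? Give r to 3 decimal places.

A = (598 − 69)/69 = 7.66667
589 = 598/(1 + 7.66667·e^(−r·15)) → e^(−15r) = (1.01528 − 1)/7.66667 = 0.001993
r = −ln(0.001993)/15 = 6.21808/15

r ≈ 0.415 per day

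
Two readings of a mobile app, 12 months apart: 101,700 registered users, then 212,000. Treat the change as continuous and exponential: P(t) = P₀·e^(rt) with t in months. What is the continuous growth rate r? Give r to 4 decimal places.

212000 = 101700 · e^(r·12)
e^(12r) = 212000/101700 = 2.08456
r = ln(2.08456) / 12 = 0.73456 / 12

r ≈ 0.0612 per month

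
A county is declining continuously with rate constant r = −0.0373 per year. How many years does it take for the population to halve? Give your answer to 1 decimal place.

half-life ≈ 18.6 years

half-life = ln(2) / |r| = 0.69315 / 0.0373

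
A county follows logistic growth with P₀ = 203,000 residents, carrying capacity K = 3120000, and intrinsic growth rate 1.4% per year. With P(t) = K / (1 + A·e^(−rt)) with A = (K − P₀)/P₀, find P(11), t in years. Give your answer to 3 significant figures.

≈ 234,000 residents

A = (3120000 − 203000)/203000 = 14.36946
P(11) = 3120000 / (1 + 14.36946·e^(−0.014·11)) = 3120000 / (1 + 14.36946·0.857272)
= 3120000 / 13.31853 ≈ 234260.01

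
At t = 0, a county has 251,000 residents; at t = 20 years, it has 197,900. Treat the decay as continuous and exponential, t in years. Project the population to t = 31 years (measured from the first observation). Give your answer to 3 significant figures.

≈ 174,000 residents

r = ln(197900/251000) / 20 ≈ -0.011885 per year
P(31) = 251000 · e^(-0.011885·31) = 251000 · 0.69183 ≈ 173648.26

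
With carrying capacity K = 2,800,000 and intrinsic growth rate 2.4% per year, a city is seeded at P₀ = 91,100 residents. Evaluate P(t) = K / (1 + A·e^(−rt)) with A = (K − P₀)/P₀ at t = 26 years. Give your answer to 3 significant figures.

≈ 165,000 residents

A = (2800000 − 91100)/91100 = 29.73546
P(26) = 2800000 / (1 + 29.73546·e^(−0.024·26)) = 2800000 / (1 + 29.73546·0.535797)
= 2800000 / 16.93217 ≈ 165365.72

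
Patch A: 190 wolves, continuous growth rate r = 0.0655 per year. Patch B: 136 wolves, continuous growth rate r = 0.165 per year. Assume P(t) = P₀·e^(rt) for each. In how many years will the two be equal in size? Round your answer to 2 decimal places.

t ≈ 3.36 years

190·e^(0.0655t) = 136·e^(0.165t)
190/136 = e^((0.165 − 0.0655)t) → ln(1.39706) = 0.0995·t
t = 0.33437 / 0.0995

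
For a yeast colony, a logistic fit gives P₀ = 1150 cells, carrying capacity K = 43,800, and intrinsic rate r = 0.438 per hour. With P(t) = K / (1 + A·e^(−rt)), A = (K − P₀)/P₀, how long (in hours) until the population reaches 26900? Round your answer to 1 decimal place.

A = (43800 − 1150)/1150 = 37.08696
26900 = 43800/(1 + 37.08696·e^(−0.438t)) → 1 + 37.08696·e^(−0.438t) = 1.62825
e^(−0.438t) = 0.01694 → t = ln(59.0319)/0.438 = 4.07808/0.438

t ≈ 9.3 hours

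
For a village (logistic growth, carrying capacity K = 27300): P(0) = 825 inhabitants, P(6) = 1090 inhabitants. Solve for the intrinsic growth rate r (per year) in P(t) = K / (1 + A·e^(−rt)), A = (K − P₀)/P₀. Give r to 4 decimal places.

r ≈ 0.0481 per year

A = (27300 − 825)/825 = 32.09091
1090 = 27300/(1 + 32.09091·e^(−r·6)) → e^(−6r) = (25.04587 − 1)/32.09091 = 0.749305
r = −ln(0.749305)/6 = 0.28861/6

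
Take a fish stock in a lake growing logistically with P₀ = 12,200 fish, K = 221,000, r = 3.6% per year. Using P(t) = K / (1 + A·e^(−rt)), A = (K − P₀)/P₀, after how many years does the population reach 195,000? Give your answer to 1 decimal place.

t ≈ 134.9 years

A = (221000 − 12200)/12200 = 17.11475
195000 = 221000/(1 + 17.11475·e^(−0.036t)) → 1 + 17.11475·e^(−0.036t) = 1.13333
e^(−0.036t) = 0.007791 → t = ln(128.36066)/0.036 = 4.85484/0.036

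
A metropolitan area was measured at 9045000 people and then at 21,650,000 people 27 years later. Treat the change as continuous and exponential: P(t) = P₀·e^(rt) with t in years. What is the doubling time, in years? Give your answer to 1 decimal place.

doubling time ≈ 21.4 years

r = ln(21650000/9045000) / 27 = ln(2.39359) / 27 ≈ 0.032326 per year
doubling time = ln 2 / |r| = 0.69315 / 0.032326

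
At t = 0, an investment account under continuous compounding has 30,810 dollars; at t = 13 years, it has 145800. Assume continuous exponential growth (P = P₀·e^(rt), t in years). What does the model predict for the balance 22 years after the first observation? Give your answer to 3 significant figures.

r = ln(145800/30810) / 13 ≈ 0.119569 per year
P(22) = 30810 · e^(0.119569·22) = 30810 · 13.88095 ≈ 427671.97

≈ 428,000 dollars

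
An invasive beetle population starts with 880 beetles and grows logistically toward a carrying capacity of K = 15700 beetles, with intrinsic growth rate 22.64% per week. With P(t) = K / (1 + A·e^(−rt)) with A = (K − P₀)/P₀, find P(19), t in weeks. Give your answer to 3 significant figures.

A = (15700 − 880)/880 = 16.84091
P(19) = 15700 / (1 + 16.84091·e^(−0.2264·19)) = 15700 / (1 + 16.84091·0.013547)
= 15700 / 1.22814 ≈ 12783.54

≈ 12,800 beetles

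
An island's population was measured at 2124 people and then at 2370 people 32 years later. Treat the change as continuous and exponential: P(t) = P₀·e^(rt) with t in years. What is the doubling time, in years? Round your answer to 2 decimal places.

r = ln(2370/2124) / 32 = ln(1.11582) / 32 ≈ 0.003425 per year
doubling time = ln 2 / |r| = 0.69315 / 0.003425

doubling time ≈ 202.40 years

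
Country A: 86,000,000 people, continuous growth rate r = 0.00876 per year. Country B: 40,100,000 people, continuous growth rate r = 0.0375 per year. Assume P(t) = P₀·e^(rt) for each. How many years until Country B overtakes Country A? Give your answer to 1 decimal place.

86000000·e^(0.00876t) = 40100000·e^(0.0375t)
86000000/40100000 = e^((0.0375 − 0.00876)t) → ln(2.14464) = 0.02874·t
t = 0.76297 / 0.02874

t ≈ 26.5 years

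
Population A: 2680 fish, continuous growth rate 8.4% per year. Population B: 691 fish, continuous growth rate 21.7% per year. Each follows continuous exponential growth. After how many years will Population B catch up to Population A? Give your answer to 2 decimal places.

t ≈ 10.19 years

2680·e^(0.084t) = 691·e^(0.217t)
2680/691 = e^((0.217 − 0.084)t) → ln(3.87844) = 0.133·t
t = 1.35543 / 0.133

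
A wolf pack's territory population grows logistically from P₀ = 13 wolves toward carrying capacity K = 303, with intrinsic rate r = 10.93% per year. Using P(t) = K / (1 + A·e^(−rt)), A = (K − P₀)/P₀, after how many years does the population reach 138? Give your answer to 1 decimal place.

t ≈ 26.8 years

A = (303 − 13)/13 = 22.30769
138 = 303/(1 + 22.30769·e^(−0.1093t)) → 1 + 22.30769·e^(−0.1093t) = 2.19565
e^(−0.1093t) = 0.053598 → t = ln(18.65734)/0.1093 = 2.92624/0.1093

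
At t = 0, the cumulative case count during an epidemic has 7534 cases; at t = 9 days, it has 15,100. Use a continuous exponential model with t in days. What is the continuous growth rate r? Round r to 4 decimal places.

15100 = 7534 · e^(r·9)
e^(9r) = 15100/7534 = 2.00425
r = ln(2.00425) / 9 = 0.69527 / 9

r ≈ 0.0773 per day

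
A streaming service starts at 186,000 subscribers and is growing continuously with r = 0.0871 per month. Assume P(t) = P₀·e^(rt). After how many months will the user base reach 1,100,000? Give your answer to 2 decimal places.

1100000 = 186000 · e^(0.0871·t)
t = ln(1100000/186000) / 0.0871 = ln(5.91398) / 0.0871 = 1.77732 / 0.0871

t ≈ 20.41 months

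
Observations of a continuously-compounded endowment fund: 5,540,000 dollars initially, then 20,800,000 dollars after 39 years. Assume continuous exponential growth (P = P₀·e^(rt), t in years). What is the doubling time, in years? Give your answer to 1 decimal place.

r = ln(20800000/5540000) / 39 = ln(3.75451) / 39 ≈ 0.033922 per year
doubling time = ln 2 / |r| = 0.69315 / 0.033922

doubling time ≈ 20.4 years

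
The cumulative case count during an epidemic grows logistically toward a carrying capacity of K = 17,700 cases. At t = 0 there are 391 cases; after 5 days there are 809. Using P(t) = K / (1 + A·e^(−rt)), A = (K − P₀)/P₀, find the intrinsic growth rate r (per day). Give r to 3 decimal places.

r ≈ 0.150 per day

A = (17700 − 391)/391 = 44.26854
809 = 17700/(1 + 44.26854·e^(−r·5)) → e^(−5r) = (21.87886 − 1)/44.26854 = 0.471641
r = −ln(0.471641)/5 = 0.75154/5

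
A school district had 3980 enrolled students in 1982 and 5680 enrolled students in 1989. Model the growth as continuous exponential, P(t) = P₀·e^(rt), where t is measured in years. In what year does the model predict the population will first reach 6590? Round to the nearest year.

r = ln(5680/3980) / 7 = 0.35567/7 ≈ 0.05081 per year
t = ln(6590/3980) / r = 0.50427/0.05081 ≈ 9.92 years after 1982

year 1992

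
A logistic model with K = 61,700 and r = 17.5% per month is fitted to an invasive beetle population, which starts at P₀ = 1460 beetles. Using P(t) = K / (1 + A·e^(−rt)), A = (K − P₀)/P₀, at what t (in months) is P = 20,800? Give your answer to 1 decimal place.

A = (61700 − 1460)/1460 = 41.26027
20800 = 61700/(1 + 41.26027·e^(−0.175t)) → 1 + 41.26027·e^(−0.175t) = 2.96635
e^(−0.175t) = 0.047657 → t = ln(20.98322)/0.175 = 3.04372/0.175

t ≈ 17.4 months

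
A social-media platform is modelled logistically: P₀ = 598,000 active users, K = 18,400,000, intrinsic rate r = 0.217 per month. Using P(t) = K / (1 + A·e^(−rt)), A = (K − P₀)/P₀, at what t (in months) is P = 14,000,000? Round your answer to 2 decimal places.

A = (18400000 − 598000)/598000 = 29.76923
14000000 = 18400000/(1 + 29.76923·e^(−0.217t)) → 1 + 29.76923·e^(−0.217t) = 1.31429
e^(−0.217t) = 0.010557 → t = ln(94.72028)/0.217 = 4.55093/0.217

t ≈ 20.97 months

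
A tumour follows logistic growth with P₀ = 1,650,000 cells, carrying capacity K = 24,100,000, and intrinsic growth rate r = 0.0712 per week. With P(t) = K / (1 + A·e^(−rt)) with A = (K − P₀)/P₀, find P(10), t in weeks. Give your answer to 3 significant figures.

A = (24100000 − 1650000)/1650000 = 13.60606
P(10) = 24100000 / (1 + 13.60606·e^(−0.0712·10)) = 24100000 / (1 + 13.60606·0.490662)
= 24100000 / 7.67598 ≈ 3139666.12

≈ 3,140,000 cells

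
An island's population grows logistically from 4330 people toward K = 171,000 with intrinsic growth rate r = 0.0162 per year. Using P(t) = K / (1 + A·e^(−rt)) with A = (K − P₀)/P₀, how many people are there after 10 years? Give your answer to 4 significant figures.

≈ 5,069 people

A = (171000 − 4330)/4330 = 38.49192
P(10) = 171000 / (1 + 38.49192·e^(−0.0162·10)) = 171000 / (1 + 38.49192·0.850441)
= 171000 / 33.73511 ≈ 5068.9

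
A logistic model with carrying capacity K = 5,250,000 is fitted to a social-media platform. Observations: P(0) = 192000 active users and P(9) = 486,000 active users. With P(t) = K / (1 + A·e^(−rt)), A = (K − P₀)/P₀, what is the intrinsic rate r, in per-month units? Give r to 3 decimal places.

r ≈ 0.110 per month

A = (5250000 − 192000)/192000 = 26.34375
486000 = 5250000/(1 + 26.34375·e^(−r·9)) → e^(−9r) = (10.80247 − 1)/26.34375 = 0.372098
r = −ln(0.372098)/9 = 0.9886/9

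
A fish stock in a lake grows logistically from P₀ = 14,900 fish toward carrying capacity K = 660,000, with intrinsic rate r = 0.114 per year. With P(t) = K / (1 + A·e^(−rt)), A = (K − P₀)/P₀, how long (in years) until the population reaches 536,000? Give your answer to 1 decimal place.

A = (660000 − 14900)/14900 = 43.2953
536000 = 660000/(1 + 43.2953·e^(−0.114t)) → 1 + 43.2953·e^(−0.114t) = 1.23134
e^(−0.114t) = 0.005343 → t = ln(187.14743)/0.114 = 5.2319/0.114

t ≈ 45.9 years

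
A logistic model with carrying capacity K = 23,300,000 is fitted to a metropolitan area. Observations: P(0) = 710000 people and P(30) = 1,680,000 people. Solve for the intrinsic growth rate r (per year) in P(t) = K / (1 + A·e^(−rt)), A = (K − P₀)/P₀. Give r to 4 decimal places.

r ≈ 0.0302 per year

A = (23300000 − 710000)/710000 = 31.8169
1680000 = 23300000/(1 + 31.8169·e^(−r·30)) → e^(−30r) = (13.86905 − 1)/31.8169 = 0.404472
r = −ln(0.404472)/30 = 0.90517/30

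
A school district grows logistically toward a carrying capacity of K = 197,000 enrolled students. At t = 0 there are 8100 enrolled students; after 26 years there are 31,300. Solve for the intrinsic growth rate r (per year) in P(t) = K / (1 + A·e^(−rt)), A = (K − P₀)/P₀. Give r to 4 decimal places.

A = (197000 − 8100)/8100 = 23.32099
31300 = 197000/(1 + 23.32099·e^(−r·26)) → e^(−26r) = (6.29393 − 1)/23.32099 = 0.227003
r = −ln(0.227003)/26 = 1.48279/26

r ≈ 0.0570 per year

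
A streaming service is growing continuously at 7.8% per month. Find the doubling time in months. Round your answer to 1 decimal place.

doubling time ≈ 8.9 months

doubling time = ln(2) / |r| = 0.69315 / 0.078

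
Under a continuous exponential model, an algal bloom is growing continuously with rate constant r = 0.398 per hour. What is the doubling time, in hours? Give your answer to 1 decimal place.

doubling time ≈ 1.7 hours

doubling time = ln(2) / |r| = 0.69315 / 0.398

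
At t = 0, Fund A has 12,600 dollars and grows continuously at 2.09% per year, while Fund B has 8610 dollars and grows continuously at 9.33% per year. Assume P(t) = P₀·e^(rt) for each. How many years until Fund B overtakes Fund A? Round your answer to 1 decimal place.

12600·e^(0.0209t) = 8610·e^(0.0933t)
12600/8610 = e^((0.0933 − 0.0209)t) → ln(1.46341) = 0.0724·t
t = 0.38077 / 0.0724

t ≈ 5.3 years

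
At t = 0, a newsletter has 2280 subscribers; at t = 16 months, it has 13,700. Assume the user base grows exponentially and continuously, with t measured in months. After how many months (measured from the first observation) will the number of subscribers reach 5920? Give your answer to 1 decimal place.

t ≈ 8.5 months

r = ln(13700/2280) / 16 ≈ 0.112076 per month
t = ln(5920/2280) / r = 0.95416 / 0.112076 ≈ 8.513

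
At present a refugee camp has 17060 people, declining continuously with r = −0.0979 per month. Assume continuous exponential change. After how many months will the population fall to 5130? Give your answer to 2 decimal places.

t ≈ 12.27 months

5130 = 17060 · e^(-0.0979·t)
t = ln(5130/17060) / -0.0979 = ln(0.3007) / -0.0979 = -1.20163 / -0.0979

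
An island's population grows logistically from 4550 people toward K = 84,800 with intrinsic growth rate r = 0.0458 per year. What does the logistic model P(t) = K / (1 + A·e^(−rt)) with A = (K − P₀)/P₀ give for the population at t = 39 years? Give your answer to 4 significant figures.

A = (84800 − 4550)/4550 = 17.63736
P(39) = 84800 / (1 + 17.63736·e^(−0.0458·39)) = 84800 / (1 + 17.63736·0.167596)
= 84800 / 3.95595 ≈ 21436.07

≈ 21,440 people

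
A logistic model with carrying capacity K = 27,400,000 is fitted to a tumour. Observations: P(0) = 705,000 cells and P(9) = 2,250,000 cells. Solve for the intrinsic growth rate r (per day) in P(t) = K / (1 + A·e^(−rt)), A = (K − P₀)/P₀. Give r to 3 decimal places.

r ≈ 0.136 per day

A = (27400000 − 705000)/705000 = 37.86525
2250000 = 27400000/(1 + 37.86525·e^(−r·9)) → e^(−9r) = (12.17778 − 1)/37.86525 = 0.295199
r = −ln(0.295199)/9 = 1.22011/9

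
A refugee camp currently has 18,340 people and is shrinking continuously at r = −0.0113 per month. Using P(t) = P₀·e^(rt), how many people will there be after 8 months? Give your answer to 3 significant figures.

≈ 16,800 people

P(8) = 18340 · e^(-0.0113·8) = 18340 · e^(-0.0904)
= 18340 · 0.91357 ≈ 16754.79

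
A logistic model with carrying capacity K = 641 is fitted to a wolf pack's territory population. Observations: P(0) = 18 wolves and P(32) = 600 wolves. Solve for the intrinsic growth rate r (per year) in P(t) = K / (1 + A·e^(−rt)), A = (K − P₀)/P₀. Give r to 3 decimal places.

r ≈ 0.195 per year

A = (641 − 18)/18 = 34.61111
600 = 641/(1 + 34.61111·e^(−r·32)) → e^(−32r) = (1.06833 − 1)/34.61111 = 0.001974
r = −ln(0.001974)/32 = 6.22753/32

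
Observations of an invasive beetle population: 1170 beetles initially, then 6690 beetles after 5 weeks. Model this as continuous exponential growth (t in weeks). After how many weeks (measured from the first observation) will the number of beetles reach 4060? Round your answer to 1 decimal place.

r = ln(6690/1170) / 5 ≈ 0.348722 per week
t = ln(4060/1170) / r = 1.24418 / 0.348722 ≈ 3.568

t ≈ 3.6 weeks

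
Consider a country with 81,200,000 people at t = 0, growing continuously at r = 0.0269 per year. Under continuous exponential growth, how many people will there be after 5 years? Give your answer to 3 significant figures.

P(5) = 81200000 · e^(0.0269·5) = 81200000 · e^(0.1345)
= 81200000 · 1.14396 ≈ 92889930.31

≈ 92,900,000 people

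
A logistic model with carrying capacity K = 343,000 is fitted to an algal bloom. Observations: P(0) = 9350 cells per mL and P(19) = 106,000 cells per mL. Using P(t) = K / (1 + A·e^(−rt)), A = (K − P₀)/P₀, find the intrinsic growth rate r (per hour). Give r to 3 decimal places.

r ≈ 0.146 per hour

A = (343000 − 9350)/9350 = 35.68449
106000 = 343000/(1 + 35.68449·e^(−r·19)) → e^(−19r) = (3.23585 − 1)/35.68449 = 0.062656
r = −ln(0.062656)/19 = 2.7701/19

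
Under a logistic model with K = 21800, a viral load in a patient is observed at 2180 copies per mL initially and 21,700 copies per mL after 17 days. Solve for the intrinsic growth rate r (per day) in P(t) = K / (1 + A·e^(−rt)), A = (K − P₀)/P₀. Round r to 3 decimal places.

r ≈ 0.446 per day

A = (21800 − 2180)/2180 = 9
21700 = 21800/(1 + 9·e^(−r·17)) → e^(−17r) = (1.00461 − 1)/9 = 0.000512
r = −ln(0.000512)/17 = 7.57712/17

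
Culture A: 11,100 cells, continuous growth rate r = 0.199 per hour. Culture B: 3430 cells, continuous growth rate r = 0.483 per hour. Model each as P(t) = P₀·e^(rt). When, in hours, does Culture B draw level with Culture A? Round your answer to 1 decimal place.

t ≈ 4.1 hours

11100·e^(0.199t) = 3430·e^(0.483t)
11100/3430 = e^((0.483 − 0.199)t) → ln(3.23615) = 0.284·t
t = 1.17438 / 0.284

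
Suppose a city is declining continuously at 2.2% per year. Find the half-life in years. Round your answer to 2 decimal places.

half-life ≈ 31.51 years

half-life = ln(2) / |r| = 0.69315 / 0.022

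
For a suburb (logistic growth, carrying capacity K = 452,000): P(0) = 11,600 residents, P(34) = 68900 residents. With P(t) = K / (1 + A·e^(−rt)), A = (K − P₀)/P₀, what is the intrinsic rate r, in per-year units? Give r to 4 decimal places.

A = (452000 − 11600)/11600 = 37.96552
68900 = 452000/(1 + 37.96552·e^(−r·34)) → e^(−34r) = (6.56023 − 1)/37.96552 = 0.146455
r = −ln(0.146455)/34 = 1.92104/34

r ≈ 0.0565 per year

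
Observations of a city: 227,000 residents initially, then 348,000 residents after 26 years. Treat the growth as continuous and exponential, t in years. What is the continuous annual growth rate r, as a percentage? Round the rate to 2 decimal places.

348000 = 227000 · e^(r·26)
e^(26r) = 348000/227000 = 1.53304
r = ln(1.53304) / 26 = 0.42725 / 26

r ≈ 1.64% per year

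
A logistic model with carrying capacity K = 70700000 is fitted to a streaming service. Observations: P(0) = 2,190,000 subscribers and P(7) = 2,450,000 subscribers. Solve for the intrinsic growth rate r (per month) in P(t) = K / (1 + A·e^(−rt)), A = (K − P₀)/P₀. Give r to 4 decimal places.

A = (70700000 − 2190000)/2190000 = 31.28311
2450000 = 70700000/(1 + 31.28311·e^(−r·7)) → e^(−7r) = (28.85714 − 1)/31.28311 = 0.890485
r = −ln(0.890485)/7 = 0.11599/7

r ≈ 0.0166 per month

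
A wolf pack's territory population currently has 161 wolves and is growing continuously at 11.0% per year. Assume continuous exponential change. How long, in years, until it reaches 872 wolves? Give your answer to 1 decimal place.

t ≈ 15.4 years

872 = 161 · e^(0.11·t)
t = ln(872/161) / 0.11 = ln(5.41615) / 0.11 = 1.68939 / 0.11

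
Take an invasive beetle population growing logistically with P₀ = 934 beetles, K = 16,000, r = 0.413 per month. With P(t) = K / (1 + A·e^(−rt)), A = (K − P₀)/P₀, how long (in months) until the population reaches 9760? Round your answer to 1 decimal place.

t ≈ 7.8 months

A = (16000 − 934)/934 = 16.13062
9760 = 16000/(1 + 16.13062·e^(−0.413t)) → 1 + 16.13062·e^(−0.413t) = 1.63934
e^(−0.413t) = 0.039635 → t = ln(25.22995)/0.413 = 3.22803/0.413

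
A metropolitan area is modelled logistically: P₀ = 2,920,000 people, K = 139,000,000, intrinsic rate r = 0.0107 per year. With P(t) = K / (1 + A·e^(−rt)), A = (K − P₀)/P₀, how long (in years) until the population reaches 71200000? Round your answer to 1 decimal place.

t ≈ 363.6 years

A = (139000000 − 2920000)/2920000 = 46.60274
71200000 = 139000000/(1 + 46.60274·e^(−0.0107t)) → 1 + 46.60274·e^(−0.0107t) = 1.95225
e^(−0.0107t) = 0.020433 → t = ln(48.93975)/0.0107 = 3.89059/0.0107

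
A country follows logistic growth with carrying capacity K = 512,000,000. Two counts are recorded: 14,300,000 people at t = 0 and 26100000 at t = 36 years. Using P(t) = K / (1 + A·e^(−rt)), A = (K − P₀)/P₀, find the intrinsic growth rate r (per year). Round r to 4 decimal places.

A = (512000000 − 14300000)/14300000 = 34.8042
26100000 = 512000000/(1 + 34.8042·e^(−r·36)) → e^(−36r) = (19.61686 − 1)/34.8042 = 0.534903
r = −ln(0.534903)/36 = 0.62567/36

r ≈ 0.0174 per year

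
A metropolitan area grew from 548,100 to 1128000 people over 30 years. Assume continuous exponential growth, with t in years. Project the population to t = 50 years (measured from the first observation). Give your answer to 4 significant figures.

≈ 1,825,000 people

r = ln(1128000/548100) / 30 ≈ 0.024058 per year
P(50) = 548100 · e^(0.024058·50) = 548100 · 3.32978 ≈ 1825052.23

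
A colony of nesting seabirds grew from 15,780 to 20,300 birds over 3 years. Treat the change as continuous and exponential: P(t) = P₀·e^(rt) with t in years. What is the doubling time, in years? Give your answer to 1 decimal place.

doubling time ≈ 8.3 years

r = ln(20300/15780) / 3 = ln(1.28644) / 3 ≈ 0.083959 per year
doubling time = ln 2 / |r| = 0.69315 / 0.083959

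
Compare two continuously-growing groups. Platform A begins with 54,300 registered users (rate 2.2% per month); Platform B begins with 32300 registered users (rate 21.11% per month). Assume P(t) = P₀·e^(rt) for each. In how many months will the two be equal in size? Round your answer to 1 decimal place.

t ≈ 2.7 months

54300·e^(0.022t) = 32300·e^(0.2111t)
54300/32300 = e^((0.2111 − 0.022)t) → ln(1.68111) = 0.1891·t
t = 0.51946 / 0.1891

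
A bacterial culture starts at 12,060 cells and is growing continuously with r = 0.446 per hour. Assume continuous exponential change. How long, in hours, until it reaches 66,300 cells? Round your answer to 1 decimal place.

66300 = 12060 · e^(0.446·t)
t = ln(66300/12060) / 0.446 = ln(5.49751) / 0.446 = 1.7043 / 0.446

t ≈ 3.8 hours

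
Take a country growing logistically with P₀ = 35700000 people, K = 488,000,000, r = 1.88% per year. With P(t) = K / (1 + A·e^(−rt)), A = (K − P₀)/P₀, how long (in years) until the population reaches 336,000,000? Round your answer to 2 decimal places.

t ≈ 177.26 years

A = (488000000 − 35700000)/35700000 = 12.66947
336000000 = 488000000/(1 + 12.66947·e^(−0.0188t)) → 1 + 12.66947·e^(−0.0188t) = 1.45238
e^(−0.0188t) = 0.035706 → t = ln(28.00619)/0.0188 = 3.33243/0.0188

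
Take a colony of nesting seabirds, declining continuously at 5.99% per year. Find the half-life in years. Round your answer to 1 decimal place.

half-life = ln(2) / |r| = 0.69315 / 0.0599

half-life ≈ 11.6 years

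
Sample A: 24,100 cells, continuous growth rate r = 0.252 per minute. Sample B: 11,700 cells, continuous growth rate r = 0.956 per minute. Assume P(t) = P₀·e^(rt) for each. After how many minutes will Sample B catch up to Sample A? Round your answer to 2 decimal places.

24100·e^(0.252t) = 11700·e^(0.956t)
24100/11700 = e^((0.956 − 0.252)t) → ln(2.05983) = 0.704·t
t = 0.72262 / 0.704

t ≈ 1.03 minutes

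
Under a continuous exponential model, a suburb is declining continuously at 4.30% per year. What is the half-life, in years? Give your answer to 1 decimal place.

half-life ≈ 16.1 years

half-life = ln(2) / |r| = 0.69315 / 0.043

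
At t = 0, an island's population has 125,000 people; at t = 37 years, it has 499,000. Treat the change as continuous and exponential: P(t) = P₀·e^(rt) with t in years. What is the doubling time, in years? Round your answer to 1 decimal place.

r = ln(499000/125000) / 37 = ln(3.992) / 37 ≈ 0.037413 per year
doubling time = ln 2 / |r| = 0.69315 / 0.037413

doubling time ≈ 18.5 years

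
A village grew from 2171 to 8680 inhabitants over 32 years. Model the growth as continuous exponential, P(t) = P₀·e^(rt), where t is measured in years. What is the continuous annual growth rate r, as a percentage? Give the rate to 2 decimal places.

r ≈ 4.33% per year

8680 = 2171 · e^(r·32)
e^(32r) = 8680/2171 = 3.99816
r = ln(3.99816) / 32 = 1.38583 / 32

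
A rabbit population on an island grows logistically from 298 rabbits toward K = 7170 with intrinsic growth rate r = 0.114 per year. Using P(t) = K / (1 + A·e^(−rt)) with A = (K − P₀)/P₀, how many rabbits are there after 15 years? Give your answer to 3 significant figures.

A = (7170 − 298)/298 = 23.0604
P(15) = 7170 / (1 + 23.0604·e^(−0.114·15)) = 7170 / (1 + 23.0604·0.180866)
= 7170 / 5.17084 ≈ 1386.62

≈ 1,390 rabbits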